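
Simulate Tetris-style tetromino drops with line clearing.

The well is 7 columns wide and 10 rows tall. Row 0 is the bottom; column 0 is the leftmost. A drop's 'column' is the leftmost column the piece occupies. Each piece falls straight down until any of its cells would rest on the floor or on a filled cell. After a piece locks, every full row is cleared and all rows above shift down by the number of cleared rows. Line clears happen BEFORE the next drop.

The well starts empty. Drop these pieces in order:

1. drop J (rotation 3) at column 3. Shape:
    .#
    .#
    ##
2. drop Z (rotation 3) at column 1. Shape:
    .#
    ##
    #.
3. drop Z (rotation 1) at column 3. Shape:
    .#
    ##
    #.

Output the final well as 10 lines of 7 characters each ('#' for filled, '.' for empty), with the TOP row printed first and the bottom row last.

Answer: .......
.......
.......
.......
.......
....#..
...##..
..###..
.##.#..
.#.##..

Derivation:
Drop 1: J rot3 at col 3 lands with bottom-row=0; cleared 0 line(s) (total 0); column heights now [0 0 0 1 3 0 0], max=3
Drop 2: Z rot3 at col 1 lands with bottom-row=0; cleared 0 line(s) (total 0); column heights now [0 2 3 1 3 0 0], max=3
Drop 3: Z rot1 at col 3 lands with bottom-row=2; cleared 0 line(s) (total 0); column heights now [0 2 3 4 5 0 0], max=5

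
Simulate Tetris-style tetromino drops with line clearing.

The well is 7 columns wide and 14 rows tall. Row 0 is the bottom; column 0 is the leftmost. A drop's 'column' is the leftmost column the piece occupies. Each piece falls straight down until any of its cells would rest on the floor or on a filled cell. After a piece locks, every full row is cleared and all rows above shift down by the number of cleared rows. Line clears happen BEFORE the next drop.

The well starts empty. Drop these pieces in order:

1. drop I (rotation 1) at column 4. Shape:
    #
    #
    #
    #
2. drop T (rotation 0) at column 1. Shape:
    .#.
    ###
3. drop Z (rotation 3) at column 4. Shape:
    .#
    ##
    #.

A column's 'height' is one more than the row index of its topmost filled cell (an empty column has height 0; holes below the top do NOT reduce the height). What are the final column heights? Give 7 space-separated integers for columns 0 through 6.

Answer: 0 1 2 1 6 7 0

Derivation:
Drop 1: I rot1 at col 4 lands with bottom-row=0; cleared 0 line(s) (total 0); column heights now [0 0 0 0 4 0 0], max=4
Drop 2: T rot0 at col 1 lands with bottom-row=0; cleared 0 line(s) (total 0); column heights now [0 1 2 1 4 0 0], max=4
Drop 3: Z rot3 at col 4 lands with bottom-row=4; cleared 0 line(s) (total 0); column heights now [0 1 2 1 6 7 0], max=7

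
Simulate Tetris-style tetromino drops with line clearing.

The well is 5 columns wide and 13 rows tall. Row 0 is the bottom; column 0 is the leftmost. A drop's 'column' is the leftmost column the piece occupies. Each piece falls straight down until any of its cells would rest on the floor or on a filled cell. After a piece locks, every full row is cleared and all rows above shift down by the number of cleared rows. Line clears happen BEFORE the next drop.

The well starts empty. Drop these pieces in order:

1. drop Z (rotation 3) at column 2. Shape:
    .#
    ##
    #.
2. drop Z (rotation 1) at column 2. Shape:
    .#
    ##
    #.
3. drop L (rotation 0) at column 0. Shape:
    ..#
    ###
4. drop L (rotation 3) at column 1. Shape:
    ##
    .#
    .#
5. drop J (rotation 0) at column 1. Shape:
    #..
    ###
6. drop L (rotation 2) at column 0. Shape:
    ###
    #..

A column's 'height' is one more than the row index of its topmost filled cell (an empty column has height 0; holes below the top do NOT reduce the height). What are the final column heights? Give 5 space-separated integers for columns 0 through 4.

Answer: 12 12 12 10 0

Derivation:
Drop 1: Z rot3 at col 2 lands with bottom-row=0; cleared 0 line(s) (total 0); column heights now [0 0 2 3 0], max=3
Drop 2: Z rot1 at col 2 lands with bottom-row=2; cleared 0 line(s) (total 0); column heights now [0 0 4 5 0], max=5
Drop 3: L rot0 at col 0 lands with bottom-row=4; cleared 0 line(s) (total 0); column heights now [5 5 6 5 0], max=6
Drop 4: L rot3 at col 1 lands with bottom-row=6; cleared 0 line(s) (total 0); column heights now [5 9 9 5 0], max=9
Drop 5: J rot0 at col 1 lands with bottom-row=9; cleared 0 line(s) (total 0); column heights now [5 11 10 10 0], max=11
Drop 6: L rot2 at col 0 lands with bottom-row=10; cleared 0 line(s) (total 0); column heights now [12 12 12 10 0], max=12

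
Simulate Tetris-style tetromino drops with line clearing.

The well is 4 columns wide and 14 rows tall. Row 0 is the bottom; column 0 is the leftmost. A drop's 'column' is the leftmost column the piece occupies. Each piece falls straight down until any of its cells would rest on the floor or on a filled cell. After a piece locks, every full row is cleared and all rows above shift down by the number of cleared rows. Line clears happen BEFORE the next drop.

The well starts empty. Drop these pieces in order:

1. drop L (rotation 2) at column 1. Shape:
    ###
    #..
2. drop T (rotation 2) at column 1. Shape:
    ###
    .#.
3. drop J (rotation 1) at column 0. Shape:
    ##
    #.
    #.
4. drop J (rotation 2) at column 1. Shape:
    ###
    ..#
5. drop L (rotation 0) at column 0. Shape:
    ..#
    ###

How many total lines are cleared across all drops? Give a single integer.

Drop 1: L rot2 at col 1 lands with bottom-row=0; cleared 0 line(s) (total 0); column heights now [0 2 2 2], max=2
Drop 2: T rot2 at col 1 lands with bottom-row=2; cleared 0 line(s) (total 0); column heights now [0 4 4 4], max=4
Drop 3: J rot1 at col 0 lands with bottom-row=2; cleared 1 line(s) (total 1); column heights now [4 4 3 2], max=4
Drop 4: J rot2 at col 1 lands with bottom-row=3; cleared 0 line(s) (total 1); column heights now [4 5 5 5], max=5
Drop 5: L rot0 at col 0 lands with bottom-row=5; cleared 0 line(s) (total 1); column heights now [6 6 7 5], max=7

Answer: 1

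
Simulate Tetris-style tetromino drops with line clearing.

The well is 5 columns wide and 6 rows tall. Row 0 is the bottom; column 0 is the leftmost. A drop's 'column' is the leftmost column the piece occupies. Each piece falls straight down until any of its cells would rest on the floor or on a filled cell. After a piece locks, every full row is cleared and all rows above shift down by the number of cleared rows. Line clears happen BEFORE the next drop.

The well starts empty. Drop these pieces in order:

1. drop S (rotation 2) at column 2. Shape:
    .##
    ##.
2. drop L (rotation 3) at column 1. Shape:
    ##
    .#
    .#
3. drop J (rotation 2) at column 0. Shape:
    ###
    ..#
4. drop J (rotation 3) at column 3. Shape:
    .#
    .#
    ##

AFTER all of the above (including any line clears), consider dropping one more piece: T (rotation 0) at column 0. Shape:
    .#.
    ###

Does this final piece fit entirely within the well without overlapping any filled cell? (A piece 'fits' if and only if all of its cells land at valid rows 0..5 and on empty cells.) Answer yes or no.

Drop 1: S rot2 at col 2 lands with bottom-row=0; cleared 0 line(s) (total 0); column heights now [0 0 1 2 2], max=2
Drop 2: L rot3 at col 1 lands with bottom-row=1; cleared 0 line(s) (total 0); column heights now [0 4 4 2 2], max=4
Drop 3: J rot2 at col 0 lands with bottom-row=4; cleared 0 line(s) (total 0); column heights now [6 6 6 2 2], max=6
Drop 4: J rot3 at col 3 lands with bottom-row=2; cleared 0 line(s) (total 0); column heights now [6 6 6 3 5], max=6
Test piece T rot0 at col 0 (width 3): heights before test = [6 6 6 3 5]; fits = False

Answer: no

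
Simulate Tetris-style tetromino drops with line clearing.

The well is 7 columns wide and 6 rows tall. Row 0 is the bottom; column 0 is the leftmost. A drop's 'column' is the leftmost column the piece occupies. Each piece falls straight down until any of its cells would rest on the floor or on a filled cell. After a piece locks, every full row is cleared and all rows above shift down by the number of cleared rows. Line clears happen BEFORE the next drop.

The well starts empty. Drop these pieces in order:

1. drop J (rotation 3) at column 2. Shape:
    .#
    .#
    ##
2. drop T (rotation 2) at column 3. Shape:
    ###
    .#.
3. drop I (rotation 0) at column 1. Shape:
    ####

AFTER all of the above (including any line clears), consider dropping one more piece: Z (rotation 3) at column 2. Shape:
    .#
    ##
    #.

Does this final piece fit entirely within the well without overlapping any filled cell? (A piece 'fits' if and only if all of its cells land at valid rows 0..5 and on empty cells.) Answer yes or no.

Answer: no

Derivation:
Drop 1: J rot3 at col 2 lands with bottom-row=0; cleared 0 line(s) (total 0); column heights now [0 0 1 3 0 0 0], max=3
Drop 2: T rot2 at col 3 lands with bottom-row=2; cleared 0 line(s) (total 0); column heights now [0 0 1 4 4 4 0], max=4
Drop 3: I rot0 at col 1 lands with bottom-row=4; cleared 0 line(s) (total 0); column heights now [0 5 5 5 5 4 0], max=5
Test piece Z rot3 at col 2 (width 2): heights before test = [0 5 5 5 5 4 0]; fits = False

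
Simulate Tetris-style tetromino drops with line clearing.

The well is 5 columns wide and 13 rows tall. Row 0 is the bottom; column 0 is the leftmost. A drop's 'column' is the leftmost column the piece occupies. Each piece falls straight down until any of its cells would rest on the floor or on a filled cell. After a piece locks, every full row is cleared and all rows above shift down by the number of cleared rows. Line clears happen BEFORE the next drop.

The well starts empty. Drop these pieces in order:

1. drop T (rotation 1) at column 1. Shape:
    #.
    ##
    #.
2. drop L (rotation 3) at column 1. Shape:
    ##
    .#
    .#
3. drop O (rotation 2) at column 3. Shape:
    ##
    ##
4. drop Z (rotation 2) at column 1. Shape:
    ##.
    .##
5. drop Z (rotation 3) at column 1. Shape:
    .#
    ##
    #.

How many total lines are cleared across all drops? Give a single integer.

Answer: 0

Derivation:
Drop 1: T rot1 at col 1 lands with bottom-row=0; cleared 0 line(s) (total 0); column heights now [0 3 2 0 0], max=3
Drop 2: L rot3 at col 1 lands with bottom-row=2; cleared 0 line(s) (total 0); column heights now [0 5 5 0 0], max=5
Drop 3: O rot2 at col 3 lands with bottom-row=0; cleared 0 line(s) (total 0); column heights now [0 5 5 2 2], max=5
Drop 4: Z rot2 at col 1 lands with bottom-row=5; cleared 0 line(s) (total 0); column heights now [0 7 7 6 2], max=7
Drop 5: Z rot3 at col 1 lands with bottom-row=7; cleared 0 line(s) (total 0); column heights now [0 9 10 6 2], max=10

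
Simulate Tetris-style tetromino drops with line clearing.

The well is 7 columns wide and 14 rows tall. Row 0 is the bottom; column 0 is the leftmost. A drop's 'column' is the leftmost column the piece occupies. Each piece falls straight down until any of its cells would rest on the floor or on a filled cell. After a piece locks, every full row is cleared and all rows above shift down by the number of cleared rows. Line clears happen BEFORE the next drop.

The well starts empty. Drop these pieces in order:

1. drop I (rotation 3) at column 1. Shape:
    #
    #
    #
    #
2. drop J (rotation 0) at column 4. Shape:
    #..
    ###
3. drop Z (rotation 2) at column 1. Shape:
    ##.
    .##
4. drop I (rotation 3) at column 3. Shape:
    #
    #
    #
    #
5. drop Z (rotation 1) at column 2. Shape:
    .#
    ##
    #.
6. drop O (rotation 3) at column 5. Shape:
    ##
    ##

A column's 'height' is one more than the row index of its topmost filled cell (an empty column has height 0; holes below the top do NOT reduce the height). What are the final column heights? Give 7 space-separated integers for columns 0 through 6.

Answer: 0 5 9 10 2 3 3

Derivation:
Drop 1: I rot3 at col 1 lands with bottom-row=0; cleared 0 line(s) (total 0); column heights now [0 4 0 0 0 0 0], max=4
Drop 2: J rot0 at col 4 lands with bottom-row=0; cleared 0 line(s) (total 0); column heights now [0 4 0 0 2 1 1], max=4
Drop 3: Z rot2 at col 1 lands with bottom-row=3; cleared 0 line(s) (total 0); column heights now [0 5 5 4 2 1 1], max=5
Drop 4: I rot3 at col 3 lands with bottom-row=4; cleared 0 line(s) (total 0); column heights now [0 5 5 8 2 1 1], max=8
Drop 5: Z rot1 at col 2 lands with bottom-row=7; cleared 0 line(s) (total 0); column heights now [0 5 9 10 2 1 1], max=10
Drop 6: O rot3 at col 5 lands with bottom-row=1; cleared 0 line(s) (total 0); column heights now [0 5 9 10 2 3 3], max=10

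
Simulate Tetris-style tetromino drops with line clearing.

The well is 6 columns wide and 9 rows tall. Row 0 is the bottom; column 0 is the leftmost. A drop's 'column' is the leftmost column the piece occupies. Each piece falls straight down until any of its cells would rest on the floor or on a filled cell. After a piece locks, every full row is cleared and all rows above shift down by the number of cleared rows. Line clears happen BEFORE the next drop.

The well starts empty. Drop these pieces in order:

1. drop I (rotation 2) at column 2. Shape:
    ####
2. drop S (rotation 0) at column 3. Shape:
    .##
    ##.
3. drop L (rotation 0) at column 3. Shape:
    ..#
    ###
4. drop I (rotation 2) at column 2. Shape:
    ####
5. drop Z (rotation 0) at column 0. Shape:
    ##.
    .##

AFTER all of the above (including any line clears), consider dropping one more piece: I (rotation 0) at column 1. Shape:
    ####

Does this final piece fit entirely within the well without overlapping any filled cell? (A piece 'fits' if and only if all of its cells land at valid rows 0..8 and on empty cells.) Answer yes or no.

Answer: yes

Derivation:
Drop 1: I rot2 at col 2 lands with bottom-row=0; cleared 0 line(s) (total 0); column heights now [0 0 1 1 1 1], max=1
Drop 2: S rot0 at col 3 lands with bottom-row=1; cleared 0 line(s) (total 0); column heights now [0 0 1 2 3 3], max=3
Drop 3: L rot0 at col 3 lands with bottom-row=3; cleared 0 line(s) (total 0); column heights now [0 0 1 4 4 5], max=5
Drop 4: I rot2 at col 2 lands with bottom-row=5; cleared 0 line(s) (total 0); column heights now [0 0 6 6 6 6], max=6
Drop 5: Z rot0 at col 0 lands with bottom-row=6; cleared 0 line(s) (total 0); column heights now [8 8 7 6 6 6], max=8
Test piece I rot0 at col 1 (width 4): heights before test = [8 8 7 6 6 6]; fits = True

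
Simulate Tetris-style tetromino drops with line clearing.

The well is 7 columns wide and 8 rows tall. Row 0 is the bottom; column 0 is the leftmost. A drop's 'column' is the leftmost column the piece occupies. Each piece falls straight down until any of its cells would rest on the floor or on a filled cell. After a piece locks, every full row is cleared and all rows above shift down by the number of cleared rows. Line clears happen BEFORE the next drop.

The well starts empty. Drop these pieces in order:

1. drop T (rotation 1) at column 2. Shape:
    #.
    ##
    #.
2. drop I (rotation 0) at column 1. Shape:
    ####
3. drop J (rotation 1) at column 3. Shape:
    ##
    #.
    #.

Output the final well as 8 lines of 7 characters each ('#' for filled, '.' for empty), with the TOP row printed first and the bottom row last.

Drop 1: T rot1 at col 2 lands with bottom-row=0; cleared 0 line(s) (total 0); column heights now [0 0 3 2 0 0 0], max=3
Drop 2: I rot0 at col 1 lands with bottom-row=3; cleared 0 line(s) (total 0); column heights now [0 4 4 4 4 0 0], max=4
Drop 3: J rot1 at col 3 lands with bottom-row=4; cleared 0 line(s) (total 0); column heights now [0 4 4 7 7 0 0], max=7

Answer: .......
...##..
...#...
...#...
.####..
..#....
..##...
..#....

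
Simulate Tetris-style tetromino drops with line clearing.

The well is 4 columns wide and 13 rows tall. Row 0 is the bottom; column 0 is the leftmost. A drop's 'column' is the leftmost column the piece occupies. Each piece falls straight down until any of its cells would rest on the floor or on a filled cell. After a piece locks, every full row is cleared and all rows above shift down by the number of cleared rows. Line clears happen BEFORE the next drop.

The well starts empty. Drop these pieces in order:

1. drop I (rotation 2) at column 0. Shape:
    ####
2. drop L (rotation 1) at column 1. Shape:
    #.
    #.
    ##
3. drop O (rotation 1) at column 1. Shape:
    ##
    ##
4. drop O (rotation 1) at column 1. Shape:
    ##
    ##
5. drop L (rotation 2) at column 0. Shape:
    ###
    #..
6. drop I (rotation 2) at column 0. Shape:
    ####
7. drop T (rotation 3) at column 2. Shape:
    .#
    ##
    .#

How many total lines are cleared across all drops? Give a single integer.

Answer: 3

Derivation:
Drop 1: I rot2 at col 0 lands with bottom-row=0; cleared 1 line(s) (total 1); column heights now [0 0 0 0], max=0
Drop 2: L rot1 at col 1 lands with bottom-row=0; cleared 0 line(s) (total 1); column heights now [0 3 1 0], max=3
Drop 3: O rot1 at col 1 lands with bottom-row=3; cleared 0 line(s) (total 1); column heights now [0 5 5 0], max=5
Drop 4: O rot1 at col 1 lands with bottom-row=5; cleared 0 line(s) (total 1); column heights now [0 7 7 0], max=7
Drop 5: L rot2 at col 0 lands with bottom-row=6; cleared 0 line(s) (total 1); column heights now [8 8 8 0], max=8
Drop 6: I rot2 at col 0 lands with bottom-row=8; cleared 1 line(s) (total 2); column heights now [8 8 8 0], max=8
Drop 7: T rot3 at col 2 lands with bottom-row=7; cleared 1 line(s) (total 3); column heights now [7 7 8 9], max=9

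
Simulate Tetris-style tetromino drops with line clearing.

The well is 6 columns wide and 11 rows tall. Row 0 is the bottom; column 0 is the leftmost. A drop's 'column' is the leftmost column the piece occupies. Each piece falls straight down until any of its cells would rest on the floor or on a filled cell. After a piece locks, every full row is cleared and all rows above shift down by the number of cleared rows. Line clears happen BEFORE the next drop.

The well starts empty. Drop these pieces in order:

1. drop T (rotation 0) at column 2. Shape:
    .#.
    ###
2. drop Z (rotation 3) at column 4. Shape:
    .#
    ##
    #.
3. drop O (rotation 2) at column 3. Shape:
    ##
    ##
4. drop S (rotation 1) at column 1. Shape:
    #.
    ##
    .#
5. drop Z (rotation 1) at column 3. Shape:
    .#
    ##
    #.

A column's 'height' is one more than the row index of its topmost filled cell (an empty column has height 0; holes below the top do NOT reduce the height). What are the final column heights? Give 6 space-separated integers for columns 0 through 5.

Drop 1: T rot0 at col 2 lands with bottom-row=0; cleared 0 line(s) (total 0); column heights now [0 0 1 2 1 0], max=2
Drop 2: Z rot3 at col 4 lands with bottom-row=1; cleared 0 line(s) (total 0); column heights now [0 0 1 2 3 4], max=4
Drop 3: O rot2 at col 3 lands with bottom-row=3; cleared 0 line(s) (total 0); column heights now [0 0 1 5 5 4], max=5
Drop 4: S rot1 at col 1 lands with bottom-row=1; cleared 0 line(s) (total 0); column heights now [0 4 3 5 5 4], max=5
Drop 5: Z rot1 at col 3 lands with bottom-row=5; cleared 0 line(s) (total 0); column heights now [0 4 3 7 8 4], max=8

Answer: 0 4 3 7 8 4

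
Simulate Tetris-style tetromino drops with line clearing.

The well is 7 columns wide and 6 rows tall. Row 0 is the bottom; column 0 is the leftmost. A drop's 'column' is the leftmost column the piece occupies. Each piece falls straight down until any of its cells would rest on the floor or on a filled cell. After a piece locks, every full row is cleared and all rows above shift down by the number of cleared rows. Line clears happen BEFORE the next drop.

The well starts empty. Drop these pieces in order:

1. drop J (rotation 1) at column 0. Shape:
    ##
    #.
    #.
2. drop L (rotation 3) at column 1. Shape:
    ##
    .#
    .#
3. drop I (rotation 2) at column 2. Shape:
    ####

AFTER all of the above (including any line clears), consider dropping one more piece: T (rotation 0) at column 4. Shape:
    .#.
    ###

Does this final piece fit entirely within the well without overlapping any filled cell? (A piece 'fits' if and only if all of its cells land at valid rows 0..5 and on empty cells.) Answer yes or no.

Drop 1: J rot1 at col 0 lands with bottom-row=0; cleared 0 line(s) (total 0); column heights now [3 3 0 0 0 0 0], max=3
Drop 2: L rot3 at col 1 lands with bottom-row=1; cleared 0 line(s) (total 0); column heights now [3 4 4 0 0 0 0], max=4
Drop 3: I rot2 at col 2 lands with bottom-row=4; cleared 0 line(s) (total 0); column heights now [3 4 5 5 5 5 0], max=5
Test piece T rot0 at col 4 (width 3): heights before test = [3 4 5 5 5 5 0]; fits = False

Answer: no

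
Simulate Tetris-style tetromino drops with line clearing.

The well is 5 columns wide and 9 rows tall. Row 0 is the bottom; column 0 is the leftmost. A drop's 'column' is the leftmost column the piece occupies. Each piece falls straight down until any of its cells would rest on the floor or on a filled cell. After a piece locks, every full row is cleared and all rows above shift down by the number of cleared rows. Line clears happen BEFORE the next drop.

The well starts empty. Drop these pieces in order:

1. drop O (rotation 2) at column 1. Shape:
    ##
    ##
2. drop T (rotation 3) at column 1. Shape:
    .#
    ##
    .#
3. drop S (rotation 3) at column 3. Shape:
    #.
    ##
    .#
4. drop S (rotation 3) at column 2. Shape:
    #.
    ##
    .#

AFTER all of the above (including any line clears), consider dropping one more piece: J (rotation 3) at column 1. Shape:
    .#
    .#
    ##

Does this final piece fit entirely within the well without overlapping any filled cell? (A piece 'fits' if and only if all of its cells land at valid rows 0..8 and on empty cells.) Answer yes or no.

Drop 1: O rot2 at col 1 lands with bottom-row=0; cleared 0 line(s) (total 0); column heights now [0 2 2 0 0], max=2
Drop 2: T rot3 at col 1 lands with bottom-row=2; cleared 0 line(s) (total 0); column heights now [0 4 5 0 0], max=5
Drop 3: S rot3 at col 3 lands with bottom-row=0; cleared 0 line(s) (total 0); column heights now [0 4 5 3 2], max=5
Drop 4: S rot3 at col 2 lands with bottom-row=4; cleared 0 line(s) (total 0); column heights now [0 4 7 6 2], max=7
Test piece J rot3 at col 1 (width 2): heights before test = [0 4 7 6 2]; fits = False

Answer: no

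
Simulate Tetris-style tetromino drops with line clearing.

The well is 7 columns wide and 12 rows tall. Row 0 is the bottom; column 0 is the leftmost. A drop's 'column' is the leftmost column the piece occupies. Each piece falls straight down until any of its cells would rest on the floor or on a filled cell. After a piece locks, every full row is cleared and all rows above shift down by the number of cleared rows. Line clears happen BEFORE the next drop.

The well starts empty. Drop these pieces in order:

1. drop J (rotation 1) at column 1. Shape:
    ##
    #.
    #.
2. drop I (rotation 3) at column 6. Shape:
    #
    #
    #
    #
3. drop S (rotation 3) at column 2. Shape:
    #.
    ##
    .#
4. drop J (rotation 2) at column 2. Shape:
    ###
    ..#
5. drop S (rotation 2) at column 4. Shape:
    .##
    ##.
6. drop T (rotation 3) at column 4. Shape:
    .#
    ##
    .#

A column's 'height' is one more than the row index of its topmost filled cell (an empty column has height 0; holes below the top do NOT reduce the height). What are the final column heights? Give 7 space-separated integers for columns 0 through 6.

Drop 1: J rot1 at col 1 lands with bottom-row=0; cleared 0 line(s) (total 0); column heights now [0 3 3 0 0 0 0], max=3
Drop 2: I rot3 at col 6 lands with bottom-row=0; cleared 0 line(s) (total 0); column heights now [0 3 3 0 0 0 4], max=4
Drop 3: S rot3 at col 2 lands with bottom-row=2; cleared 0 line(s) (total 0); column heights now [0 3 5 4 0 0 4], max=5
Drop 4: J rot2 at col 2 lands with bottom-row=4; cleared 0 line(s) (total 0); column heights now [0 3 6 6 6 0 4], max=6
Drop 5: S rot2 at col 4 lands with bottom-row=6; cleared 0 line(s) (total 0); column heights now [0 3 6 6 7 8 8], max=8
Drop 6: T rot3 at col 4 lands with bottom-row=8; cleared 0 line(s) (total 0); column heights now [0 3 6 6 10 11 8], max=11

Answer: 0 3 6 6 10 11 8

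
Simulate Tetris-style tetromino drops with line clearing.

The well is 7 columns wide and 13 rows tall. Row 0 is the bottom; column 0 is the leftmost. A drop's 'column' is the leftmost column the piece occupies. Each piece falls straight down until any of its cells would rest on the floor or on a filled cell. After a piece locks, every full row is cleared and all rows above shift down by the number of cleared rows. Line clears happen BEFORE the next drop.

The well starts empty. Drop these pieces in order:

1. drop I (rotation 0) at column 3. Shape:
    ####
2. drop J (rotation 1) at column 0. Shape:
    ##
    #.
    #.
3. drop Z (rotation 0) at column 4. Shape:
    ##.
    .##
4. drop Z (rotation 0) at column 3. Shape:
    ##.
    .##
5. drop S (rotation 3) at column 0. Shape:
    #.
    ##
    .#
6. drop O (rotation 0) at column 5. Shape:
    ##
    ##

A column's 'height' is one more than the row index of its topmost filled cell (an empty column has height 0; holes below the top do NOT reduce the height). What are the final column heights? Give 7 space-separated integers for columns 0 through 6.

Answer: 6 5 0 5 5 6 6

Derivation:
Drop 1: I rot0 at col 3 lands with bottom-row=0; cleared 0 line(s) (total 0); column heights now [0 0 0 1 1 1 1], max=1
Drop 2: J rot1 at col 0 lands with bottom-row=0; cleared 0 line(s) (total 0); column heights now [3 3 0 1 1 1 1], max=3
Drop 3: Z rot0 at col 4 lands with bottom-row=1; cleared 0 line(s) (total 0); column heights now [3 3 0 1 3 3 2], max=3
Drop 4: Z rot0 at col 3 lands with bottom-row=3; cleared 0 line(s) (total 0); column heights now [3 3 0 5 5 4 2], max=5
Drop 5: S rot3 at col 0 lands with bottom-row=3; cleared 0 line(s) (total 0); column heights now [6 5 0 5 5 4 2], max=6
Drop 6: O rot0 at col 5 lands with bottom-row=4; cleared 0 line(s) (total 0); column heights now [6 5 0 5 5 6 6], max=6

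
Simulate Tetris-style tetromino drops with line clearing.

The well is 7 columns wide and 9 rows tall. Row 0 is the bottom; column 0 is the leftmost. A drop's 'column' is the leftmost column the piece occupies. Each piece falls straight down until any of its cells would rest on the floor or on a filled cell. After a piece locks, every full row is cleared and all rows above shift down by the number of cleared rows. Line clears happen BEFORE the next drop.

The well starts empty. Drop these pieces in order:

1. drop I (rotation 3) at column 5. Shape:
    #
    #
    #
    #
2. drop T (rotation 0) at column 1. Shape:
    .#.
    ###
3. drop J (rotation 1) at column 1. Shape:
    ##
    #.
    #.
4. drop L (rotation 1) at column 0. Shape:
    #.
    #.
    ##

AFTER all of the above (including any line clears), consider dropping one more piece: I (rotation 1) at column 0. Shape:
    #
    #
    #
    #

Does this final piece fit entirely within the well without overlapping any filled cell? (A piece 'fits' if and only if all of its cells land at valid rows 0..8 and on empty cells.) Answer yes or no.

Answer: no

Derivation:
Drop 1: I rot3 at col 5 lands with bottom-row=0; cleared 0 line(s) (total 0); column heights now [0 0 0 0 0 4 0], max=4
Drop 2: T rot0 at col 1 lands with bottom-row=0; cleared 0 line(s) (total 0); column heights now [0 1 2 1 0 4 0], max=4
Drop 3: J rot1 at col 1 lands with bottom-row=1; cleared 0 line(s) (total 0); column heights now [0 4 4 1 0 4 0], max=4
Drop 4: L rot1 at col 0 lands with bottom-row=4; cleared 0 line(s) (total 0); column heights now [7 5 4 1 0 4 0], max=7
Test piece I rot1 at col 0 (width 1): heights before test = [7 5 4 1 0 4 0]; fits = False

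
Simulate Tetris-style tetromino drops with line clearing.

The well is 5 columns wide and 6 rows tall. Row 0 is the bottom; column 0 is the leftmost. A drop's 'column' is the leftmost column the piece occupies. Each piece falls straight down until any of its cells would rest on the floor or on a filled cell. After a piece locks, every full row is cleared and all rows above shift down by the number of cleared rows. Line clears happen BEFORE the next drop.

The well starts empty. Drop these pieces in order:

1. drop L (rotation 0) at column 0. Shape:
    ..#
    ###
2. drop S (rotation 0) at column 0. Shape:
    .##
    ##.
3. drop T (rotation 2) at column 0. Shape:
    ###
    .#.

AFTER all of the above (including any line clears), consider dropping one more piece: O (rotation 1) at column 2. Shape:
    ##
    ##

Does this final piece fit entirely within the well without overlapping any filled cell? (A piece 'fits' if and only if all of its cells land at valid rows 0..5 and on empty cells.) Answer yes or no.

Answer: no

Derivation:
Drop 1: L rot0 at col 0 lands with bottom-row=0; cleared 0 line(s) (total 0); column heights now [1 1 2 0 0], max=2
Drop 2: S rot0 at col 0 lands with bottom-row=1; cleared 0 line(s) (total 0); column heights now [2 3 3 0 0], max=3
Drop 3: T rot2 at col 0 lands with bottom-row=3; cleared 0 line(s) (total 0); column heights now [5 5 5 0 0], max=5
Test piece O rot1 at col 2 (width 2): heights before test = [5 5 5 0 0]; fits = False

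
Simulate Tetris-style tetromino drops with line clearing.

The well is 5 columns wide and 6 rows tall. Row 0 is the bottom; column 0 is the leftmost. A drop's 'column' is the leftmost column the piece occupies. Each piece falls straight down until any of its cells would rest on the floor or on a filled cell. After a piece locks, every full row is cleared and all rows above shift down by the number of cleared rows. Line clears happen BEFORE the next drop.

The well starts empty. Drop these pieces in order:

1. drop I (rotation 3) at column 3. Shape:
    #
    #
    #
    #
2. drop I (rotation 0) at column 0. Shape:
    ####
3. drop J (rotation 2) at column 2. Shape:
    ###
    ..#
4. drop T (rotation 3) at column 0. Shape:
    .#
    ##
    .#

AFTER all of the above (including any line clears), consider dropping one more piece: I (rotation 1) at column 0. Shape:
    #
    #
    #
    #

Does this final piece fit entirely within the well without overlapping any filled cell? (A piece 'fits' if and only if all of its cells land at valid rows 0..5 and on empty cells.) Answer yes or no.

Drop 1: I rot3 at col 3 lands with bottom-row=0; cleared 0 line(s) (total 0); column heights now [0 0 0 4 0], max=4
Drop 2: I rot0 at col 0 lands with bottom-row=4; cleared 0 line(s) (total 0); column heights now [5 5 5 5 0], max=5
Drop 3: J rot2 at col 2 lands with bottom-row=4; cleared 1 line(s) (total 1); column heights now [0 0 5 5 5], max=5
Drop 4: T rot3 at col 0 lands with bottom-row=0; cleared 0 line(s) (total 1); column heights now [2 3 5 5 5], max=5
Test piece I rot1 at col 0 (width 1): heights before test = [2 3 5 5 5]; fits = True

Answer: yes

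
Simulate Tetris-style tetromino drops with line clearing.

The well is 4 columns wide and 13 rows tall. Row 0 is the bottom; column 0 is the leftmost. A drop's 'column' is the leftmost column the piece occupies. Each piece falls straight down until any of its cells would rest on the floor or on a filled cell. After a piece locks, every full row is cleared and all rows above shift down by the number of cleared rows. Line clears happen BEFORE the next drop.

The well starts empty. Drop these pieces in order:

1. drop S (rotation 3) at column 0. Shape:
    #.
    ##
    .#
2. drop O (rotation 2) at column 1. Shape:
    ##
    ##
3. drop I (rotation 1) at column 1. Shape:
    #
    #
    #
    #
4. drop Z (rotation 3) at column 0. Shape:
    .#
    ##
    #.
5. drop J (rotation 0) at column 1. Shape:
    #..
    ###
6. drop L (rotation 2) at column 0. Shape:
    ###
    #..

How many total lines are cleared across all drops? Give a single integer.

Answer: 0

Derivation:
Drop 1: S rot3 at col 0 lands with bottom-row=0; cleared 0 line(s) (total 0); column heights now [3 2 0 0], max=3
Drop 2: O rot2 at col 1 lands with bottom-row=2; cleared 0 line(s) (total 0); column heights now [3 4 4 0], max=4
Drop 3: I rot1 at col 1 lands with bottom-row=4; cleared 0 line(s) (total 0); column heights now [3 8 4 0], max=8
Drop 4: Z rot3 at col 0 lands with bottom-row=7; cleared 0 line(s) (total 0); column heights now [9 10 4 0], max=10
Drop 5: J rot0 at col 1 lands with bottom-row=10; cleared 0 line(s) (total 0); column heights now [9 12 11 11], max=12
Drop 6: L rot2 at col 0 lands with bottom-row=11; cleared 0 line(s) (total 0); column heights now [13 13 13 11], max=13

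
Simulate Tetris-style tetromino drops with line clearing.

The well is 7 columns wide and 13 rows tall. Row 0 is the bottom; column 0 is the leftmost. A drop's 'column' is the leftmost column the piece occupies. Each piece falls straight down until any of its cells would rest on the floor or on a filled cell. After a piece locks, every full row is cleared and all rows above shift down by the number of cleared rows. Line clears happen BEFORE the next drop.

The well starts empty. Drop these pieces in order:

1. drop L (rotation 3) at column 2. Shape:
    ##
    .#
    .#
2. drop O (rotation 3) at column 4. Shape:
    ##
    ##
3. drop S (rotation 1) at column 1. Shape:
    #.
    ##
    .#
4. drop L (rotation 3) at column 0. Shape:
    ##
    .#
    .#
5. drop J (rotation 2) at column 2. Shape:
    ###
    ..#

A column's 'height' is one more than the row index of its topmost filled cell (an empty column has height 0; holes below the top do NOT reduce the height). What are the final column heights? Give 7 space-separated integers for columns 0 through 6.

Answer: 9 9 6 6 6 2 0

Derivation:
Drop 1: L rot3 at col 2 lands with bottom-row=0; cleared 0 line(s) (total 0); column heights now [0 0 3 3 0 0 0], max=3
Drop 2: O rot3 at col 4 lands with bottom-row=0; cleared 0 line(s) (total 0); column heights now [0 0 3 3 2 2 0], max=3
Drop 3: S rot1 at col 1 lands with bottom-row=3; cleared 0 line(s) (total 0); column heights now [0 6 5 3 2 2 0], max=6
Drop 4: L rot3 at col 0 lands with bottom-row=6; cleared 0 line(s) (total 0); column heights now [9 9 5 3 2 2 0], max=9
Drop 5: J rot2 at col 2 lands with bottom-row=4; cleared 0 line(s) (total 0); column heights now [9 9 6 6 6 2 0], max=9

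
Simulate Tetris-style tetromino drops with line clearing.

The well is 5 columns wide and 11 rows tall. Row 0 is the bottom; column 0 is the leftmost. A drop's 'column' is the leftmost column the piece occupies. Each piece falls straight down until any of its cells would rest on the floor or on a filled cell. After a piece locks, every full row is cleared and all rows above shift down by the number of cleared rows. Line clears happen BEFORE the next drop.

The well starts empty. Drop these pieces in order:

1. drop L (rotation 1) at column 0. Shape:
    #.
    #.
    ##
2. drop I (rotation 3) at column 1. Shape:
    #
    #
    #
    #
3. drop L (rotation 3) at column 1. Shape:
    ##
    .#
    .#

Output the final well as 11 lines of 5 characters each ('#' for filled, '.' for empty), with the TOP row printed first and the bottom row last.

Answer: .....
.....
.....
.....
.....
.##..
.##..
.##..
##...
##...
##...

Derivation:
Drop 1: L rot1 at col 0 lands with bottom-row=0; cleared 0 line(s) (total 0); column heights now [3 1 0 0 0], max=3
Drop 2: I rot3 at col 1 lands with bottom-row=1; cleared 0 line(s) (total 0); column heights now [3 5 0 0 0], max=5
Drop 3: L rot3 at col 1 lands with bottom-row=3; cleared 0 line(s) (total 0); column heights now [3 6 6 0 0], max=6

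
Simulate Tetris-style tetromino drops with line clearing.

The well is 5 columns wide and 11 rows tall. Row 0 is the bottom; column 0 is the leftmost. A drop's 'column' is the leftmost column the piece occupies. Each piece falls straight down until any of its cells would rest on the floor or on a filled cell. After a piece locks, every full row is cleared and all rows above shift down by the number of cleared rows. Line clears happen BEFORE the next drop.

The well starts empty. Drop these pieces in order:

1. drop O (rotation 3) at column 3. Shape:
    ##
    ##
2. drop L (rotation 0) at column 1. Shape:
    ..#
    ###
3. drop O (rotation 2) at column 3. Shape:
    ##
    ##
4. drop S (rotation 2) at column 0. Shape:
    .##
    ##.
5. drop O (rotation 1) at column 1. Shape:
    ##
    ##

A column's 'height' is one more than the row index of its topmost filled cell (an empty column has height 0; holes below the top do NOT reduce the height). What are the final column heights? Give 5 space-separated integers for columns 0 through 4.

Answer: 4 7 7 6 6

Derivation:
Drop 1: O rot3 at col 3 lands with bottom-row=0; cleared 0 line(s) (total 0); column heights now [0 0 0 2 2], max=2
Drop 2: L rot0 at col 1 lands with bottom-row=2; cleared 0 line(s) (total 0); column heights now [0 3 3 4 2], max=4
Drop 3: O rot2 at col 3 lands with bottom-row=4; cleared 0 line(s) (total 0); column heights now [0 3 3 6 6], max=6
Drop 4: S rot2 at col 0 lands with bottom-row=3; cleared 0 line(s) (total 0); column heights now [4 5 5 6 6], max=6
Drop 5: O rot1 at col 1 lands with bottom-row=5; cleared 0 line(s) (total 0); column heights now [4 7 7 6 6], max=7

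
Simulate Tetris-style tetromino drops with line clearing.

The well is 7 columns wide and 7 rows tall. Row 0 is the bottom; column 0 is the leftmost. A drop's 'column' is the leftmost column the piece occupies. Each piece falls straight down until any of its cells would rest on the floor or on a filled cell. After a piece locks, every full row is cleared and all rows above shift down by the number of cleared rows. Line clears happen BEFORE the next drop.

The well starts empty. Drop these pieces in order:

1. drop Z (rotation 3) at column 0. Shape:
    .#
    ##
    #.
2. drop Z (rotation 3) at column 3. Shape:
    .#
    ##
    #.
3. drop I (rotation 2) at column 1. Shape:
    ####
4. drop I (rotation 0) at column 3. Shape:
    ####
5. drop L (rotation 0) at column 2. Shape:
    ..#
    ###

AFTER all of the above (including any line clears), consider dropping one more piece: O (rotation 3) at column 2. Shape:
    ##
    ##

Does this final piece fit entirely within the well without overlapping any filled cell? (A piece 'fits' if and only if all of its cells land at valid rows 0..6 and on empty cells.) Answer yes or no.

Answer: no

Derivation:
Drop 1: Z rot3 at col 0 lands with bottom-row=0; cleared 0 line(s) (total 0); column heights now [2 3 0 0 0 0 0], max=3
Drop 2: Z rot3 at col 3 lands with bottom-row=0; cleared 0 line(s) (total 0); column heights now [2 3 0 2 3 0 0], max=3
Drop 3: I rot2 at col 1 lands with bottom-row=3; cleared 0 line(s) (total 0); column heights now [2 4 4 4 4 0 0], max=4
Drop 4: I rot0 at col 3 lands with bottom-row=4; cleared 0 line(s) (total 0); column heights now [2 4 4 5 5 5 5], max=5
Drop 5: L rot0 at col 2 lands with bottom-row=5; cleared 0 line(s) (total 0); column heights now [2 4 6 6 7 5 5], max=7
Test piece O rot3 at col 2 (width 2): heights before test = [2 4 6 6 7 5 5]; fits = False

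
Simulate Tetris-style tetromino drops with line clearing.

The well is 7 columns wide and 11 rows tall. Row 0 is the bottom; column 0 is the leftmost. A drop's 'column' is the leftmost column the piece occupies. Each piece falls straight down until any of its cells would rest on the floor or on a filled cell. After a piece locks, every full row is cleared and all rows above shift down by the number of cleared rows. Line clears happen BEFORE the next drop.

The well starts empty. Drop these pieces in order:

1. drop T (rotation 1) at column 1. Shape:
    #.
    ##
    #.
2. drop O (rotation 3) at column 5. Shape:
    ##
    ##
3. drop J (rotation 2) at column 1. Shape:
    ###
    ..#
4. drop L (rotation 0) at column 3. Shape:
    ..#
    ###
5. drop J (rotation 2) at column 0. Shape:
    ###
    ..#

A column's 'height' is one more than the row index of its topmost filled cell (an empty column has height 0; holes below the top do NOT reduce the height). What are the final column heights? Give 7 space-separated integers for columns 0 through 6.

Answer: 6 6 6 5 5 6 2

Derivation:
Drop 1: T rot1 at col 1 lands with bottom-row=0; cleared 0 line(s) (total 0); column heights now [0 3 2 0 0 0 0], max=3
Drop 2: O rot3 at col 5 lands with bottom-row=0; cleared 0 line(s) (total 0); column heights now [0 3 2 0 0 2 2], max=3
Drop 3: J rot2 at col 1 lands with bottom-row=2; cleared 0 line(s) (total 0); column heights now [0 4 4 4 0 2 2], max=4
Drop 4: L rot0 at col 3 lands with bottom-row=4; cleared 0 line(s) (total 0); column heights now [0 4 4 5 5 6 2], max=6
Drop 5: J rot2 at col 0 lands with bottom-row=4; cleared 0 line(s) (total 0); column heights now [6 6 6 5 5 6 2], max=6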